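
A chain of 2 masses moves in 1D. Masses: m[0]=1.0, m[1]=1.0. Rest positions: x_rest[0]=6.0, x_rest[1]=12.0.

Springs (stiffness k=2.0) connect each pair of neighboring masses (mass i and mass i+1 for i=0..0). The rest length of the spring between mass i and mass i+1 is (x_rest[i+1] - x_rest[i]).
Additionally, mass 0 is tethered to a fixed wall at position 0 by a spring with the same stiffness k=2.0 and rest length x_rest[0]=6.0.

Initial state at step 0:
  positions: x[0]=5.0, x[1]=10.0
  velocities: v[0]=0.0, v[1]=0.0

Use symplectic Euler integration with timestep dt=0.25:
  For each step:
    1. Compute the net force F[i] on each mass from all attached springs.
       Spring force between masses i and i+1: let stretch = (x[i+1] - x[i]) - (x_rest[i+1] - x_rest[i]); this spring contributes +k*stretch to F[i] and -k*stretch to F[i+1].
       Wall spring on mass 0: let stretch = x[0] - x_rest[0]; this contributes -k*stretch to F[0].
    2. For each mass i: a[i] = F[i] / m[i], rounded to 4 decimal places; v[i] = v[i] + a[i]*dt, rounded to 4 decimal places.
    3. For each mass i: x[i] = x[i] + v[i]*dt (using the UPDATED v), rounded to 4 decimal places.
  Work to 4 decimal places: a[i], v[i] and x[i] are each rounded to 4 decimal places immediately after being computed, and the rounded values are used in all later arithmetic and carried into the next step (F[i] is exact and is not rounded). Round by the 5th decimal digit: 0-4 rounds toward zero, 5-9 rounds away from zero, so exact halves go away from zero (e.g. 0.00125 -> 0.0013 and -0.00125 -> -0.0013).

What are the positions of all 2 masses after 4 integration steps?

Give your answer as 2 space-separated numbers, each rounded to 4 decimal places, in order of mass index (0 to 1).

Step 0: x=[5.0000 10.0000] v=[0.0000 0.0000]
Step 1: x=[5.0000 10.1250] v=[0.0000 0.5000]
Step 2: x=[5.0156 10.3594] v=[0.0625 0.9375]
Step 3: x=[5.0723 10.6758] v=[0.2266 1.2656]
Step 4: x=[5.1954 11.0418] v=[0.4922 1.4639]

Answer: 5.1954 11.0418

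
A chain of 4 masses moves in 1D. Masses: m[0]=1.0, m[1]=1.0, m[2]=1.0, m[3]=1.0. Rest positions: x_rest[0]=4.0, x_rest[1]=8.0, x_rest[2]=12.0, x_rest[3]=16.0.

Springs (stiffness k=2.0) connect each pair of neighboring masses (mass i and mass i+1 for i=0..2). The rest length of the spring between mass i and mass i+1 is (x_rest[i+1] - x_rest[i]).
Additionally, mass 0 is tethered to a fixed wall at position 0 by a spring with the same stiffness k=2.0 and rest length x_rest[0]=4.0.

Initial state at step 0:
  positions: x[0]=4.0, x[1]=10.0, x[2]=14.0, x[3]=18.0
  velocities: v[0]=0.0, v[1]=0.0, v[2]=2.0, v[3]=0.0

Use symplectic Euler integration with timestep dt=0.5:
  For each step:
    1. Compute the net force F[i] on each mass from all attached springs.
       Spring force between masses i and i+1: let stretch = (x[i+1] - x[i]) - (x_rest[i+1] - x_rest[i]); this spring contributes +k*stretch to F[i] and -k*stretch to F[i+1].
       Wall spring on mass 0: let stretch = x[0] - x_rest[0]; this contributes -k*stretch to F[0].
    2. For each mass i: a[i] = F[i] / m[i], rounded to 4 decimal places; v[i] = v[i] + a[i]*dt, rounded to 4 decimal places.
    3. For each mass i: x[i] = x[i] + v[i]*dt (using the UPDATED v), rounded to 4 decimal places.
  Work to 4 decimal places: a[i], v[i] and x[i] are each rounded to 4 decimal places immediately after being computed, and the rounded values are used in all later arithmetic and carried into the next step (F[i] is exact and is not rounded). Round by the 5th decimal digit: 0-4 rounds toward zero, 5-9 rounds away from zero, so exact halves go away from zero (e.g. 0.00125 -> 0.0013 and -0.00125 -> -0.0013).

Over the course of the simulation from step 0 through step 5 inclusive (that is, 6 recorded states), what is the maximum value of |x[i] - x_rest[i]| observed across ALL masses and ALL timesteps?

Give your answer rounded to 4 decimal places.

Answer: 3.0000

Derivation:
Step 0: x=[4.0000 10.0000 14.0000 18.0000] v=[0.0000 0.0000 2.0000 0.0000]
Step 1: x=[5.0000 9.0000 15.0000 18.0000] v=[2.0000 -2.0000 2.0000 0.0000]
Step 2: x=[5.5000 9.0000 14.5000 18.5000] v=[1.0000 0.0000 -1.0000 1.0000]
Step 3: x=[5.0000 10.0000 13.2500 19.0000] v=[-1.0000 2.0000 -2.5000 1.0000]
Step 4: x=[4.5000 10.1250 13.2500 18.6250] v=[-1.0000 0.2500 0.0000 -0.7500]
Step 5: x=[4.5625 9.0000 14.3750 17.5625] v=[0.1250 -2.2500 2.2500 -2.1250]
Max displacement = 3.0000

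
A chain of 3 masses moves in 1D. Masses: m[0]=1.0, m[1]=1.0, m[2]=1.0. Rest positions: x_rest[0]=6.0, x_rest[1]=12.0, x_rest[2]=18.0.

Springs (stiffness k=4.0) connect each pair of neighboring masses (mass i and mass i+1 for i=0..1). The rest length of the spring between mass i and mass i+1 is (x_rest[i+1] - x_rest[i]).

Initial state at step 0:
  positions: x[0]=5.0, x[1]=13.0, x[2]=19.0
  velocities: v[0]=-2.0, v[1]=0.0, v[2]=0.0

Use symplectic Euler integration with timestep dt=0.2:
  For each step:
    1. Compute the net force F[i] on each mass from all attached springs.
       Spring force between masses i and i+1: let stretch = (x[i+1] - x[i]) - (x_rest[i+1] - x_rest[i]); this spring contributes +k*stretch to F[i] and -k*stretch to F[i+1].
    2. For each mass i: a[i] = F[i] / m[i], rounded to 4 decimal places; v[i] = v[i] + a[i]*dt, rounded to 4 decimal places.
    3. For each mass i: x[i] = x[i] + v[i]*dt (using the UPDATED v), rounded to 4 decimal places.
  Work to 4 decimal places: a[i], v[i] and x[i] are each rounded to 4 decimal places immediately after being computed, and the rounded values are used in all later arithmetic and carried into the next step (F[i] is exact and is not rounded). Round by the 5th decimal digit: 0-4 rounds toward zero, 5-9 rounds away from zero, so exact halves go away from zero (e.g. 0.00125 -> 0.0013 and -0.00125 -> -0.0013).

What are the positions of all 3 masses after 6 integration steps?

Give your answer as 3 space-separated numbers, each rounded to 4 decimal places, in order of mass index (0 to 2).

Answer: 6.2104 11.2695 17.1200

Derivation:
Step 0: x=[5.0000 13.0000 19.0000] v=[-2.0000 0.0000 0.0000]
Step 1: x=[4.9200 12.6800 19.0000] v=[-0.4000 -1.6000 0.0000]
Step 2: x=[5.1216 12.1296 18.9488] v=[1.0080 -2.7520 -0.2560]
Step 3: x=[5.4845 11.5490 18.7665] v=[1.8144 -2.9030 -0.9114]
Step 4: x=[5.8577 11.1529 18.3894] v=[1.8660 -1.9806 -1.8854]
Step 5: x=[6.1181 11.0674 17.8145] v=[1.3022 -0.4276 -2.8746]
Step 6: x=[6.2104 11.2695 17.1200] v=[0.4616 1.0106 -3.4723]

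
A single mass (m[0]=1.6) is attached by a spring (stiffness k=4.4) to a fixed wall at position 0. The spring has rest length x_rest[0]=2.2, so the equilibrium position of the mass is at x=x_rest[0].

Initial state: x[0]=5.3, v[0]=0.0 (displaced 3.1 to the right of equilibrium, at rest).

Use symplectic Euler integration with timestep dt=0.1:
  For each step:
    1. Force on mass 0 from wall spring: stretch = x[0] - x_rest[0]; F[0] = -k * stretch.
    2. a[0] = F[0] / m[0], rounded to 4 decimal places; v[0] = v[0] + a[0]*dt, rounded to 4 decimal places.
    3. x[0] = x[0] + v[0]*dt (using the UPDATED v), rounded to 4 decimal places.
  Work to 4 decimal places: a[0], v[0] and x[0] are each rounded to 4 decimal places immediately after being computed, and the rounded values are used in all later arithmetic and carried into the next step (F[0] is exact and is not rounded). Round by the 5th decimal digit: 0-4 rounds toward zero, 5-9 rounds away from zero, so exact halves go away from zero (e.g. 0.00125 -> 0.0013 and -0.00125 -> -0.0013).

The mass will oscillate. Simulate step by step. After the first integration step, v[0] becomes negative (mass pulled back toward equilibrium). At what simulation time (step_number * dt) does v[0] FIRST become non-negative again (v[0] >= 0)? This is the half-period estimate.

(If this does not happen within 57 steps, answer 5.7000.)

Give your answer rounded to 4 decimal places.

Step 0: x=[5.3000] v=[0.0000]
Step 1: x=[5.2148] v=[-0.8525]
Step 2: x=[5.0466] v=[-1.6816]
Step 3: x=[4.8002] v=[-2.4644]
Step 4: x=[4.4823] v=[-3.1795]
Step 5: x=[4.1016] v=[-3.8071]
Step 6: x=[3.6686] v=[-4.3300]
Step 7: x=[3.1952] v=[-4.7339]
Step 8: x=[2.6944] v=[-5.0076]
Step 9: x=[2.1800] v=[-5.1436]
Step 10: x=[1.6662] v=[-5.1381]
Step 11: x=[1.1671] v=[-4.9913]
Step 12: x=[0.6964] v=[-4.7073]
Step 13: x=[0.2670] v=[-4.2938]
Step 14: x=[-0.1092] v=[-3.7622]
Step 15: x=[-0.4219] v=[-3.1272]
Step 16: x=[-0.6625] v=[-2.4062]
Step 17: x=[-0.8244] v=[-1.6190]
Step 18: x=[-0.9031] v=[-0.7873]
Step 19: x=[-0.8965] v=[0.0661]
First v>=0 after going negative at step 19, time=1.9000

Answer: 1.9000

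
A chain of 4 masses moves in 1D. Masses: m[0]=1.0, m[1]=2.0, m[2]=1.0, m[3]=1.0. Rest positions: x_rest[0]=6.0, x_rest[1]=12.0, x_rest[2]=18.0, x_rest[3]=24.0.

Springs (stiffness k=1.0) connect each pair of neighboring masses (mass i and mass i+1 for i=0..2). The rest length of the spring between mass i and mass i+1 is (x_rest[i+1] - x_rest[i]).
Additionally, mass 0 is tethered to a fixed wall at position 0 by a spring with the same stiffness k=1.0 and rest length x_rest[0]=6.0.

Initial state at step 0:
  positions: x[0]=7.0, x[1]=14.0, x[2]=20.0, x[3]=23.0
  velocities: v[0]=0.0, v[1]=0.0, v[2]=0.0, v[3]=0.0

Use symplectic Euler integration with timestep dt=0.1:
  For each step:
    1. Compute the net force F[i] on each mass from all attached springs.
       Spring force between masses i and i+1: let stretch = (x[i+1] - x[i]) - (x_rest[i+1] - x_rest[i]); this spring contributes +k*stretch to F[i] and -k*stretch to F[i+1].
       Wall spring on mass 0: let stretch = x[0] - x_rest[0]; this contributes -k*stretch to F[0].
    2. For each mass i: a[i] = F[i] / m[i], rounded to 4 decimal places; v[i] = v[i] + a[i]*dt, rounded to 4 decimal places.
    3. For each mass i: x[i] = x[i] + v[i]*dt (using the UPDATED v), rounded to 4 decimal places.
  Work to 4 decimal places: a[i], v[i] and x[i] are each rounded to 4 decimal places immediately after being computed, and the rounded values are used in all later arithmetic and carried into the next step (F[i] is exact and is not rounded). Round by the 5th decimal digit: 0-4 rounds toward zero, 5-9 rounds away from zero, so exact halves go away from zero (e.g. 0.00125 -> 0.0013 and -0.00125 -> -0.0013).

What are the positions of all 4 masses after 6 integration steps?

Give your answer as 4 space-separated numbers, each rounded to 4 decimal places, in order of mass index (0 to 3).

Answer: 6.9966 13.8884 19.4276 23.5892

Derivation:
Step 0: x=[7.0000 14.0000 20.0000 23.0000] v=[0.0000 0.0000 0.0000 0.0000]
Step 1: x=[7.0000 13.9950 19.9700 23.0300] v=[0.0000 -0.0500 -0.3000 0.3000]
Step 2: x=[7.0000 13.9849 19.9109 23.0894] v=[-0.0005 -0.1010 -0.5915 0.5940]
Step 3: x=[6.9998 13.9695 19.8243 23.1770] v=[-0.0020 -0.1540 -0.8663 0.8762]
Step 4: x=[6.9993 13.9485 19.7127 23.2911] v=[-0.0050 -0.2098 -1.1165 1.1409]
Step 5: x=[6.9983 13.9216 19.5792 23.4294] v=[-0.0100 -0.2691 -1.3351 1.3831]
Step 6: x=[6.9966 13.8884 19.4276 23.5892] v=[-0.0175 -0.3324 -1.5158 1.5981]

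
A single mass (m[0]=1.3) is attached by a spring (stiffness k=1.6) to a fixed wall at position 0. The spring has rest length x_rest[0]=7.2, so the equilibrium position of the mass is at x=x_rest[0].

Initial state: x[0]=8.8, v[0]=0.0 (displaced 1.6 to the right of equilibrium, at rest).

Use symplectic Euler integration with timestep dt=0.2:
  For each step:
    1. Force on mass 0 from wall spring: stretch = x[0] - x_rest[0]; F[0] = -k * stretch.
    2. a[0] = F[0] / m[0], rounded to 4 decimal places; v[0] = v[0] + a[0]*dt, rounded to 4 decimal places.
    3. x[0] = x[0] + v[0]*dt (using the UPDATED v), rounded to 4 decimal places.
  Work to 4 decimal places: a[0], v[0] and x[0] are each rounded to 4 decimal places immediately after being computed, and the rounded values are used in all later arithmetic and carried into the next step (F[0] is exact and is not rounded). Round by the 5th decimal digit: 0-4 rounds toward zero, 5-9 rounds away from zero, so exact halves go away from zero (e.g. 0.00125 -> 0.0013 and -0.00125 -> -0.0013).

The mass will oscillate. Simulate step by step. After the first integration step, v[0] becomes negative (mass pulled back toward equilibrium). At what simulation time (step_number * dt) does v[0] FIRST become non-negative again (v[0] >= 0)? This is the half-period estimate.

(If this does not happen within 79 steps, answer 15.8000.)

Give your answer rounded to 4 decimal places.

Answer: 3.0000

Derivation:
Step 0: x=[8.8000] v=[0.0000]
Step 1: x=[8.7212] v=[-0.3938]
Step 2: x=[8.5676] v=[-0.7682]
Step 3: x=[8.3466] v=[-1.1048]
Step 4: x=[8.0692] v=[-1.3870]
Step 5: x=[7.7490] v=[-1.6010]
Step 6: x=[7.4018] v=[-1.7361]
Step 7: x=[7.0446] v=[-1.7858]
Step 8: x=[6.6951] v=[-1.7475]
Step 9: x=[6.3705] v=[-1.6232]
Step 10: x=[6.0867] v=[-1.4190]
Step 11: x=[5.8577] v=[-1.1450]
Step 12: x=[5.6948] v=[-0.8146]
Step 13: x=[5.6060] v=[-0.4441]
Step 14: x=[5.5957] v=[-0.0517]
Step 15: x=[5.6643] v=[0.3432]
First v>=0 after going negative at step 15, time=3.0000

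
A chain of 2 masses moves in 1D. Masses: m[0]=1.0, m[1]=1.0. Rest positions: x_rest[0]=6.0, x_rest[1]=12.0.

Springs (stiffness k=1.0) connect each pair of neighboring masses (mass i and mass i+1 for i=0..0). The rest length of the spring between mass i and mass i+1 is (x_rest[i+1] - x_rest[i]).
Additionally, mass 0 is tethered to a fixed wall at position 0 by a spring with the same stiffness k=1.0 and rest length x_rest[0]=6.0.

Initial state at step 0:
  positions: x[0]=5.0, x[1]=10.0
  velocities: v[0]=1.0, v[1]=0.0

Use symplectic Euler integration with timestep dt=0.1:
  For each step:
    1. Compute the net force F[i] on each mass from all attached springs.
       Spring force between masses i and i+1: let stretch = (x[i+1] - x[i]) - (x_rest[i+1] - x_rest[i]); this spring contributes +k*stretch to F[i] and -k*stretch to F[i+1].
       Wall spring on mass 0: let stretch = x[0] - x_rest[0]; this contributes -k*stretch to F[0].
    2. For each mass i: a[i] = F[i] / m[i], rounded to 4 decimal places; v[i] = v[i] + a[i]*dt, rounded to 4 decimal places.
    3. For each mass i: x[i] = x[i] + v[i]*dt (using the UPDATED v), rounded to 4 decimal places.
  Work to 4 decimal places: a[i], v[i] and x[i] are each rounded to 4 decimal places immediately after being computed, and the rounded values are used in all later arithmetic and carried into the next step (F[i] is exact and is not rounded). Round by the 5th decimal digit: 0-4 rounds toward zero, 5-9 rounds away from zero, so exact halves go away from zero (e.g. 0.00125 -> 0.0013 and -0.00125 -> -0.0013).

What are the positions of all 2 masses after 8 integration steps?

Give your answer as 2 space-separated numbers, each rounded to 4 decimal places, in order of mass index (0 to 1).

Step 0: x=[5.0000 10.0000] v=[1.0000 0.0000]
Step 1: x=[5.1000 10.0100] v=[1.0000 0.1000]
Step 2: x=[5.1981 10.0309] v=[0.9810 0.2090]
Step 3: x=[5.2926 10.0635] v=[0.9445 0.3257]
Step 4: x=[5.3818 10.1084] v=[0.8923 0.4486]
Step 5: x=[5.4645 10.1660] v=[0.8268 0.5759]
Step 6: x=[5.5396 10.2366] v=[0.7505 0.7058]
Step 7: x=[5.6062 10.3202] v=[0.6662 0.8361]
Step 8: x=[5.6639 10.4167] v=[0.5770 0.9647]

Answer: 5.6639 10.4167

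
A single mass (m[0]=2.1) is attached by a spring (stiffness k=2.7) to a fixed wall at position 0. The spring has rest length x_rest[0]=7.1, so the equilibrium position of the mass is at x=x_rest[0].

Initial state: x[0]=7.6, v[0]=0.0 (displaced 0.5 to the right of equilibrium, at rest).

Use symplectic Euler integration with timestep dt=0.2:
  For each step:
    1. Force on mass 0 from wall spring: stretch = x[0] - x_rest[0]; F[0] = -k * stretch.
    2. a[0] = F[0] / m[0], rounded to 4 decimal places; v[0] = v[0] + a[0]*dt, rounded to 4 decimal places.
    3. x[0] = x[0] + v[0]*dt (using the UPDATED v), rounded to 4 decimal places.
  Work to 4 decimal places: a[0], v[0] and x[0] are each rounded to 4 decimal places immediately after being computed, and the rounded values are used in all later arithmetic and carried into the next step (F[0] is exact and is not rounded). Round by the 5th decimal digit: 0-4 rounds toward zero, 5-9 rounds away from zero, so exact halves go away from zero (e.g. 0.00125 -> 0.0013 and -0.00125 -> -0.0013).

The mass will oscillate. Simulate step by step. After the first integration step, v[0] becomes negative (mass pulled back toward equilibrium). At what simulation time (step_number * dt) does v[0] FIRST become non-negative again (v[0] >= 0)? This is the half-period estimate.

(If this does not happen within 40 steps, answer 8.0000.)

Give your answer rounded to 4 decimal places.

Step 0: x=[7.6000] v=[0.0000]
Step 1: x=[7.5743] v=[-0.1286]
Step 2: x=[7.5242] v=[-0.2506]
Step 3: x=[7.4523] v=[-0.3597]
Step 4: x=[7.3622] v=[-0.4503]
Step 5: x=[7.2587] v=[-0.5177]
Step 6: x=[7.1470] v=[-0.5585]
Step 7: x=[7.0329] v=[-0.5706]
Step 8: x=[6.9222] v=[-0.5533]
Step 9: x=[6.8207] v=[-0.5076]
Step 10: x=[6.7335] v=[-0.4358]
Step 11: x=[6.6652] v=[-0.3416]
Step 12: x=[6.6192] v=[-0.2298]
Step 13: x=[6.5980] v=[-0.1062]
Step 14: x=[6.6026] v=[0.0229]
First v>=0 after going negative at step 14, time=2.8000

Answer: 2.8000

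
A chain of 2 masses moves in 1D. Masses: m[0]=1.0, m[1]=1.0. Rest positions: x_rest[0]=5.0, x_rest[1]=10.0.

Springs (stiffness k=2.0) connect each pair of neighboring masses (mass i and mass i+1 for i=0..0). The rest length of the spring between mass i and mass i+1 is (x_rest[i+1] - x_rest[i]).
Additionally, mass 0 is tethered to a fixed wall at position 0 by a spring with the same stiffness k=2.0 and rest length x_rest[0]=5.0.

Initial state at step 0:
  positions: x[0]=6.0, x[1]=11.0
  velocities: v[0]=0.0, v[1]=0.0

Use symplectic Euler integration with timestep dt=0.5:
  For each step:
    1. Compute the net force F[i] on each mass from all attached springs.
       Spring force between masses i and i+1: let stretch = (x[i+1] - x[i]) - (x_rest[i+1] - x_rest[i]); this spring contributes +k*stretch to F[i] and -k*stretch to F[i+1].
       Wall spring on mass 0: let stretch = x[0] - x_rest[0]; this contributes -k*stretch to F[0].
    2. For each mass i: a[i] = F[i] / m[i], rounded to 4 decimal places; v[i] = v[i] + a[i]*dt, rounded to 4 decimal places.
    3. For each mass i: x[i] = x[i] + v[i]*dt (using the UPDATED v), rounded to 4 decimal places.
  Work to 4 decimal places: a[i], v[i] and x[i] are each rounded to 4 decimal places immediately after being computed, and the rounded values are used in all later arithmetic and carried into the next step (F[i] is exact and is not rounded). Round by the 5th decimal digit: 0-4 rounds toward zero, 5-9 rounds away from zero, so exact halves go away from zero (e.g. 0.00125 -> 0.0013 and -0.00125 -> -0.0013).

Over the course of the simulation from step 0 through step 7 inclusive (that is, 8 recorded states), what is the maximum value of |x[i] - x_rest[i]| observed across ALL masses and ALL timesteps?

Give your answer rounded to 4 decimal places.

Answer: 1.1406

Derivation:
Step 0: x=[6.0000 11.0000] v=[0.0000 0.0000]
Step 1: x=[5.5000 11.0000] v=[-1.0000 0.0000]
Step 2: x=[5.0000 10.7500] v=[-1.0000 -0.5000]
Step 3: x=[4.8750 10.1250] v=[-0.2500 -1.2500]
Step 4: x=[4.9375 9.3750] v=[0.1250 -1.5000]
Step 5: x=[4.7500 8.9063] v=[-0.3750 -0.9375]
Step 6: x=[4.2657 8.8594] v=[-0.9687 -0.0938]
Step 7: x=[3.9454 9.0157] v=[-0.6407 0.3125]
Max displacement = 1.1406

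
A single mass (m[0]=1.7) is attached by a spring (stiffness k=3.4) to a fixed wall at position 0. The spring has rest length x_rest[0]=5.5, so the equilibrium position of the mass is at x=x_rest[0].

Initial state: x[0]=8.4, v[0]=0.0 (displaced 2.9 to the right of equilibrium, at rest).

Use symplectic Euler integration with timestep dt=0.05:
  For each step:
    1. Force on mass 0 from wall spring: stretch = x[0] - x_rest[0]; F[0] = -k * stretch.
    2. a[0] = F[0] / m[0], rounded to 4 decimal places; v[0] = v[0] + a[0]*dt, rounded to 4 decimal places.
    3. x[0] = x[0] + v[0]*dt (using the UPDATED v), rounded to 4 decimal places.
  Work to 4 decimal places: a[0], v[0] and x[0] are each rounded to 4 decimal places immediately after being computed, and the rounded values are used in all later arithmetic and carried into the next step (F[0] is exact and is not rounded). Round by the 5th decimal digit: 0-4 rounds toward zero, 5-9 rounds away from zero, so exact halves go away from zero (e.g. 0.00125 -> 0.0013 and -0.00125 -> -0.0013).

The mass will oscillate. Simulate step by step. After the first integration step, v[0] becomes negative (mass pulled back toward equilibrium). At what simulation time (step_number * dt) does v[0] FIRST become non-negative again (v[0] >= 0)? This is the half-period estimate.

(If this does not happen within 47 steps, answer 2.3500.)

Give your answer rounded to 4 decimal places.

Answer: 2.2500

Derivation:
Step 0: x=[8.4000] v=[0.0000]
Step 1: x=[8.3855] v=[-0.2900]
Step 2: x=[8.3566] v=[-0.5786]
Step 3: x=[8.3134] v=[-0.8643]
Step 4: x=[8.2561] v=[-1.1456]
Step 5: x=[8.1850] v=[-1.4212]
Step 6: x=[8.1005] v=[-1.6897]
Step 7: x=[8.0030] v=[-1.9498]
Step 8: x=[7.8930] v=[-2.2001]
Step 9: x=[7.7710] v=[-2.4394]
Step 10: x=[7.6377] v=[-2.6665]
Step 11: x=[7.4937] v=[-2.8803]
Step 12: x=[7.3397] v=[-3.0797]
Step 13: x=[7.1765] v=[-3.2637]
Step 14: x=[7.0049] v=[-3.4314]
Step 15: x=[6.8258] v=[-3.5819]
Step 16: x=[6.6401] v=[-3.7145]
Step 17: x=[6.4487] v=[-3.8285]
Step 18: x=[6.2525] v=[-3.9234]
Step 19: x=[6.0526] v=[-3.9987]
Step 20: x=[5.8499] v=[-4.0540]
Step 21: x=[5.6455] v=[-4.0890]
Step 22: x=[5.4403] v=[-4.1036]
Step 23: x=[5.2354] v=[-4.0976]
Step 24: x=[5.0318] v=[-4.0711]
Step 25: x=[4.8306] v=[-4.0243]
Step 26: x=[4.6327] v=[-3.9574]
Step 27: x=[4.4392] v=[-3.8707]
Step 28: x=[4.2510] v=[-3.7646]
Step 29: x=[4.0690] v=[-3.6397]
Step 30: x=[3.8942] v=[-3.4966]
Step 31: x=[3.7274] v=[-3.3360]
Step 32: x=[3.5695] v=[-3.1587]
Step 33: x=[3.4212] v=[-2.9657]
Step 34: x=[3.2833] v=[-2.7578]
Step 35: x=[3.1565] v=[-2.5361]
Step 36: x=[3.0414] v=[-2.3018]
Step 37: x=[2.9386] v=[-2.0559]
Step 38: x=[2.8486] v=[-1.7998]
Step 39: x=[2.7719] v=[-1.5347]
Step 40: x=[2.7088] v=[-1.2619]
Step 41: x=[2.6597] v=[-0.9828]
Step 42: x=[2.6248] v=[-0.6988]
Step 43: x=[2.6042] v=[-0.4113]
Step 44: x=[2.5981] v=[-0.1217]
Step 45: x=[2.6065] v=[0.1685]
First v>=0 after going negative at step 45, time=2.2500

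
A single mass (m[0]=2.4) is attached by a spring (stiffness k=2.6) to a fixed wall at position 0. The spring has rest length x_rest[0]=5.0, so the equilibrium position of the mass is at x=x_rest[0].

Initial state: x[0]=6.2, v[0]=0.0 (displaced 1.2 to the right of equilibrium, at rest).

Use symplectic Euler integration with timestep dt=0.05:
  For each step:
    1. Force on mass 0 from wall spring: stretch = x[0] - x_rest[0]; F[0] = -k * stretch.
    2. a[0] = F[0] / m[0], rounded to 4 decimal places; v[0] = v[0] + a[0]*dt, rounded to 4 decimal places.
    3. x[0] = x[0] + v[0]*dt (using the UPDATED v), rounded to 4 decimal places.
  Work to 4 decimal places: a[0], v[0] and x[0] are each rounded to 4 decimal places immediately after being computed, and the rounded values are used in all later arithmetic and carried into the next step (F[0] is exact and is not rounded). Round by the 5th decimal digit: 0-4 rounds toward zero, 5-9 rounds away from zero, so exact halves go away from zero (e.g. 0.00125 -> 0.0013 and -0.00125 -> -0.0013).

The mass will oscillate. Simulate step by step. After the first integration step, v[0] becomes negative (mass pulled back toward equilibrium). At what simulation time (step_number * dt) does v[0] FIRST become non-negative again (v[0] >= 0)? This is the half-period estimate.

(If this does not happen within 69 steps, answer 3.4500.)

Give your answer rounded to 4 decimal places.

Step 0: x=[6.2000] v=[0.0000]
Step 1: x=[6.1968] v=[-0.0650]
Step 2: x=[6.1903] v=[-0.1298]
Step 3: x=[6.1806] v=[-0.1943]
Step 4: x=[6.1677] v=[-0.2583]
Step 5: x=[6.1516] v=[-0.3216]
Step 6: x=[6.1324] v=[-0.3840]
Step 7: x=[6.1101] v=[-0.4453]
Step 8: x=[6.0848] v=[-0.5054]
Step 9: x=[6.0566] v=[-0.5642]
Step 10: x=[6.0255] v=[-0.6214]
Step 11: x=[5.9917] v=[-0.6770]
Step 12: x=[5.9552] v=[-0.7307]
Step 13: x=[5.9161] v=[-0.7824]
Step 14: x=[5.8745] v=[-0.8320]
Step 15: x=[5.8305] v=[-0.8794]
Step 16: x=[5.7843] v=[-0.9244]
Step 17: x=[5.7360] v=[-0.9669]
Step 18: x=[5.6857] v=[-1.0068]
Step 19: x=[5.6335] v=[-1.0439]
Step 20: x=[5.5796] v=[-1.0782]
Step 21: x=[5.5241] v=[-1.1096]
Step 22: x=[5.4672] v=[-1.1380]
Step 23: x=[5.4090] v=[-1.1633]
Step 24: x=[5.3497] v=[-1.1855]
Step 25: x=[5.2895] v=[-1.2044]
Step 26: x=[5.2285] v=[-1.2201]
Step 27: x=[5.1669] v=[-1.2325]
Step 28: x=[5.1048] v=[-1.2415]
Step 29: x=[5.0424] v=[-1.2472]
Step 30: x=[4.9799] v=[-1.2495]
Step 31: x=[4.9175] v=[-1.2484]
Step 32: x=[4.8553] v=[-1.2439]
Step 33: x=[4.7935] v=[-1.2361]
Step 34: x=[4.7323] v=[-1.2249]
Step 35: x=[4.6718] v=[-1.2104]
Step 36: x=[4.6122] v=[-1.1926]
Step 37: x=[4.5536] v=[-1.1716]
Step 38: x=[4.4962] v=[-1.1474]
Step 39: x=[4.4402] v=[-1.1201]
Step 40: x=[4.3857] v=[-1.0898]
Step 41: x=[4.3329] v=[-1.0565]
Step 42: x=[4.2819] v=[-1.0204]
Step 43: x=[4.2328] v=[-0.9815]
Step 44: x=[4.1858] v=[-0.9399]
Step 45: x=[4.1410] v=[-0.8958]
Step 46: x=[4.0985] v=[-0.8493]
Step 47: x=[4.0585] v=[-0.8005]
Step 48: x=[4.0210] v=[-0.7495]
Step 49: x=[3.9862] v=[-0.6965]
Step 50: x=[3.9541] v=[-0.6416]
Step 51: x=[3.9249] v=[-0.5849]
Step 52: x=[3.8986] v=[-0.5267]
Step 53: x=[3.8753] v=[-0.4670]
Step 54: x=[3.8550] v=[-0.4061]
Step 55: x=[3.8378] v=[-0.3441]
Step 56: x=[3.8237] v=[-0.2811]
Step 57: x=[3.8128] v=[-0.2174]
Step 58: x=[3.8051] v=[-0.1531]
Step 59: x=[3.8007] v=[-0.0884]
Step 60: x=[3.7995] v=[-0.0234]
Step 61: x=[3.8016] v=[0.0416]
First v>=0 after going negative at step 61, time=3.0500

Answer: 3.0500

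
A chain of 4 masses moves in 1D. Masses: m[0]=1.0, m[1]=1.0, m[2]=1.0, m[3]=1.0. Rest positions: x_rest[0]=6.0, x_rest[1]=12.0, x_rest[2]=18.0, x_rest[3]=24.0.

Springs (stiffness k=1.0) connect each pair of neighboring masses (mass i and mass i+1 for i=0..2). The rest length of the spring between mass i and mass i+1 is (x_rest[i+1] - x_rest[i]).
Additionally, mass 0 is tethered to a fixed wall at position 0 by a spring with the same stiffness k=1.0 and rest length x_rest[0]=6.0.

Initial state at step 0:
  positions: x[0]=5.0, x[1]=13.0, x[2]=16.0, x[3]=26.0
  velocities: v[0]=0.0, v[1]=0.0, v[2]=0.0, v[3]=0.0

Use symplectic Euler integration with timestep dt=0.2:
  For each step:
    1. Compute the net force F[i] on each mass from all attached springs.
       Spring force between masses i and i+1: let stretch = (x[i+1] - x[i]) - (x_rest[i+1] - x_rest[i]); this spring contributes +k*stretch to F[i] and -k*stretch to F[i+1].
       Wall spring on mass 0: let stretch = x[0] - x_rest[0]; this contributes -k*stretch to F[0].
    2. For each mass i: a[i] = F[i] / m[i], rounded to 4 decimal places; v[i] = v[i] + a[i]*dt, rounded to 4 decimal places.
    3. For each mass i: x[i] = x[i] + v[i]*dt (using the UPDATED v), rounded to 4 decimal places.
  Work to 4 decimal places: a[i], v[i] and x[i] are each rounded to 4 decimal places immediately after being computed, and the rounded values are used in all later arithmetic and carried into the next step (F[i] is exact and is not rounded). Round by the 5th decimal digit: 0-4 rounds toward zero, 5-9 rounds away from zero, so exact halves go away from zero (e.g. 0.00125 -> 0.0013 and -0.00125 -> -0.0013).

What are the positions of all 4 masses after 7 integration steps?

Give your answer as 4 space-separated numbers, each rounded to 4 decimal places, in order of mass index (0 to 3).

Answer: 6.6440 10.5439 20.1333 23.3250

Derivation:
Step 0: x=[5.0000 13.0000 16.0000 26.0000] v=[0.0000 0.0000 0.0000 0.0000]
Step 1: x=[5.1200 12.8000 16.2800 25.8400] v=[0.6000 -1.0000 1.4000 -0.8000]
Step 2: x=[5.3424 12.4320 16.8032 25.5376] v=[1.1120 -1.8400 2.6160 -1.5120]
Step 3: x=[5.6347 11.9553 17.5009 25.1258] v=[1.4614 -2.3837 3.4886 -2.0589]
Step 4: x=[5.9544 11.4476 18.2818 24.6490] v=[1.5986 -2.5387 3.9045 -2.3839]
Step 5: x=[6.2557 10.9935 19.0440 24.1575] v=[1.5064 -2.2705 3.8111 -2.4573]
Step 6: x=[6.4963 10.6719 19.6887 23.7015] v=[1.2028 -1.6080 3.2237 -2.2800]
Step 7: x=[6.6440 10.5439 20.1333 23.3250] v=[0.7387 -0.6398 2.2229 -1.8826]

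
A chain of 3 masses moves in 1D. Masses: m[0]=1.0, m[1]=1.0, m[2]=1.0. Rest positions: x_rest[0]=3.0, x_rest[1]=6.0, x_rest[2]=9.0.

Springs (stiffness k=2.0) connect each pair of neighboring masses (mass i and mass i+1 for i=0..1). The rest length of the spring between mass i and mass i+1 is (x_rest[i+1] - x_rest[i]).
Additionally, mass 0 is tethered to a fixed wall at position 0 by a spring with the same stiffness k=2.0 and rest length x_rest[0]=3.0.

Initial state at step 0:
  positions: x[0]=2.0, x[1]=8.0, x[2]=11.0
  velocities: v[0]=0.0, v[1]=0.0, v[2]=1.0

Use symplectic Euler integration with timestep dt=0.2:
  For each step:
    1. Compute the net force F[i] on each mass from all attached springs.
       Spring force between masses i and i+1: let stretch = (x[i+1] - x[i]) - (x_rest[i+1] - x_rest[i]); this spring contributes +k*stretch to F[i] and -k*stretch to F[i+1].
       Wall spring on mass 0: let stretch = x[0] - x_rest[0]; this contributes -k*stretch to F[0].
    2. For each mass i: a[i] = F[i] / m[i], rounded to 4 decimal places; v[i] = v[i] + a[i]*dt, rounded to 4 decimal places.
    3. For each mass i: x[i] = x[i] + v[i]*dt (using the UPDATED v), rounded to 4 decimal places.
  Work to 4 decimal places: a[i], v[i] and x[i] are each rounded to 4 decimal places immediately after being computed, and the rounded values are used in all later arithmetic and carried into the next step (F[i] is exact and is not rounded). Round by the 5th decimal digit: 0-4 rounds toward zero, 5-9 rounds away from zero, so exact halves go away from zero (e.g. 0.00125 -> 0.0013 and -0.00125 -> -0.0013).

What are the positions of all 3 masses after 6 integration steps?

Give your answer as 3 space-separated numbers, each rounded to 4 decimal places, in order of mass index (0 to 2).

Answer: 5.0533 6.5489 10.9001

Derivation:
Step 0: x=[2.0000 8.0000 11.0000] v=[0.0000 0.0000 1.0000]
Step 1: x=[2.3200 7.7600 11.2000] v=[1.6000 -1.2000 1.0000]
Step 2: x=[2.8896 7.3600 11.3648] v=[2.8480 -2.0000 0.8240]
Step 3: x=[3.5857 6.9228 11.4492] v=[3.4803 -2.1862 0.4221]
Step 4: x=[4.2619 6.5807 11.4115] v=[3.3809 -1.7105 -0.1885]
Step 5: x=[4.7826 6.4396 11.2273] v=[2.6037 -0.7057 -0.9208]
Step 6: x=[5.0533 6.5489 10.9001] v=[1.3535 0.5466 -1.6359]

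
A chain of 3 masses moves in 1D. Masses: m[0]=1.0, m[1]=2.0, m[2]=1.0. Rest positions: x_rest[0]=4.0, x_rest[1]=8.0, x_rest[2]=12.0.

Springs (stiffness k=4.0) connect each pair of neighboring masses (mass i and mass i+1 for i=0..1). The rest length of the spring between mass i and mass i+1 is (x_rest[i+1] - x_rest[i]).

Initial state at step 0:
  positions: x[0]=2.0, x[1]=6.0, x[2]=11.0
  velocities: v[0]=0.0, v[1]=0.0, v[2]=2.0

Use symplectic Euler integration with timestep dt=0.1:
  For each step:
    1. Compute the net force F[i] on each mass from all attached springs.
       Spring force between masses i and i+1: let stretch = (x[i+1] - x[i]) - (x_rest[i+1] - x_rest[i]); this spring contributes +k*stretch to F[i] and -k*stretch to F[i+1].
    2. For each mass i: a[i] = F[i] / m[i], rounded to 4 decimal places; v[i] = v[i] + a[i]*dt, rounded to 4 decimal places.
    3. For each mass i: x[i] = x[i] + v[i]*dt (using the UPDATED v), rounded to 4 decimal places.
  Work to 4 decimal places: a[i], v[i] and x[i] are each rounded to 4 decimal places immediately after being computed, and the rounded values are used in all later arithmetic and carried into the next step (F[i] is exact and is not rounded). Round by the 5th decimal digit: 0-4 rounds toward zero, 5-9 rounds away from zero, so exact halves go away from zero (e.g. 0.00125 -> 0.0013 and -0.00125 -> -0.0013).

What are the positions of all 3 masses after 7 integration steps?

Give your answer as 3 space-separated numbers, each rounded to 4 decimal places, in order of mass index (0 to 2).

Step 0: x=[2.0000 6.0000 11.0000] v=[0.0000 0.0000 2.0000]
Step 1: x=[2.0000 6.0200 11.1600] v=[0.0000 0.2000 1.6000]
Step 2: x=[2.0008 6.0624 11.2744] v=[0.0080 0.4240 1.1440]
Step 3: x=[2.0041 6.1278 11.3403] v=[0.0326 0.6541 0.6592]
Step 4: x=[2.0123 6.2150 11.3577] v=[0.0821 0.8719 0.1742]
Step 5: x=[2.0286 6.3210 11.3294] v=[0.1632 1.0599 -0.2829]
Step 6: x=[2.0566 6.4413 11.2608] v=[0.2802 1.2031 -0.6863]
Step 7: x=[2.1000 6.5703 11.1594] v=[0.4341 1.2901 -1.0141]

Answer: 2.1000 6.5703 11.1594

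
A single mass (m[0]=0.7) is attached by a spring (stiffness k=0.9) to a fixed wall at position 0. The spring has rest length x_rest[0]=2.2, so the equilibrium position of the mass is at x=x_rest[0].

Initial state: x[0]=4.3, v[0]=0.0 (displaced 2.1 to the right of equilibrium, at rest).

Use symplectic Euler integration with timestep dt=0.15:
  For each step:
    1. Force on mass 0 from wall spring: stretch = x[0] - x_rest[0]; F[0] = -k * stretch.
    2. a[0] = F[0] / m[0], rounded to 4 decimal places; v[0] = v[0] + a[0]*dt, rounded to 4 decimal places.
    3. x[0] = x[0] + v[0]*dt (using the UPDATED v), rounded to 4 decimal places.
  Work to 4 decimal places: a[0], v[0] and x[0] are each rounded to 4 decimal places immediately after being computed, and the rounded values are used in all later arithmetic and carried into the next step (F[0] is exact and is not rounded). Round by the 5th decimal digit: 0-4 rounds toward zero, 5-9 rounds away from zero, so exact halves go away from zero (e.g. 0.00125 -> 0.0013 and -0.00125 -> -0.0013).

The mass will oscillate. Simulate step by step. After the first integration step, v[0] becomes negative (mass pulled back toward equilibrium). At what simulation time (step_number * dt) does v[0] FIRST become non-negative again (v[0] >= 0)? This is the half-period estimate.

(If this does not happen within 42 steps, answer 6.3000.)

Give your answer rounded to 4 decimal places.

Step 0: x=[4.3000] v=[0.0000]
Step 1: x=[4.2393] v=[-0.4050]
Step 2: x=[4.1196] v=[-0.7983]
Step 3: x=[3.9443] v=[-1.1685]
Step 4: x=[3.7186] v=[-1.5049]
Step 5: x=[3.4489] v=[-1.7978]
Step 6: x=[3.1431] v=[-2.0387]
Step 7: x=[2.8100] v=[-2.2206]
Step 8: x=[2.4593] v=[-2.3382]
Step 9: x=[2.1011] v=[-2.3882]
Step 10: x=[1.7457] v=[-2.3691]
Step 11: x=[1.4035] v=[-2.2815]
Step 12: x=[1.0843] v=[-2.1279]
Step 13: x=[0.7974] v=[-1.9127]
Step 14: x=[0.5511] v=[-1.6422]
Step 15: x=[0.3525] v=[-1.3242]
Step 16: x=[0.2073] v=[-0.9679]
Step 17: x=[0.1198] v=[-0.5836]
Step 18: x=[0.0924] v=[-0.1824]
Step 19: x=[0.1260] v=[0.2241]
First v>=0 after going negative at step 19, time=2.8500

Answer: 2.8500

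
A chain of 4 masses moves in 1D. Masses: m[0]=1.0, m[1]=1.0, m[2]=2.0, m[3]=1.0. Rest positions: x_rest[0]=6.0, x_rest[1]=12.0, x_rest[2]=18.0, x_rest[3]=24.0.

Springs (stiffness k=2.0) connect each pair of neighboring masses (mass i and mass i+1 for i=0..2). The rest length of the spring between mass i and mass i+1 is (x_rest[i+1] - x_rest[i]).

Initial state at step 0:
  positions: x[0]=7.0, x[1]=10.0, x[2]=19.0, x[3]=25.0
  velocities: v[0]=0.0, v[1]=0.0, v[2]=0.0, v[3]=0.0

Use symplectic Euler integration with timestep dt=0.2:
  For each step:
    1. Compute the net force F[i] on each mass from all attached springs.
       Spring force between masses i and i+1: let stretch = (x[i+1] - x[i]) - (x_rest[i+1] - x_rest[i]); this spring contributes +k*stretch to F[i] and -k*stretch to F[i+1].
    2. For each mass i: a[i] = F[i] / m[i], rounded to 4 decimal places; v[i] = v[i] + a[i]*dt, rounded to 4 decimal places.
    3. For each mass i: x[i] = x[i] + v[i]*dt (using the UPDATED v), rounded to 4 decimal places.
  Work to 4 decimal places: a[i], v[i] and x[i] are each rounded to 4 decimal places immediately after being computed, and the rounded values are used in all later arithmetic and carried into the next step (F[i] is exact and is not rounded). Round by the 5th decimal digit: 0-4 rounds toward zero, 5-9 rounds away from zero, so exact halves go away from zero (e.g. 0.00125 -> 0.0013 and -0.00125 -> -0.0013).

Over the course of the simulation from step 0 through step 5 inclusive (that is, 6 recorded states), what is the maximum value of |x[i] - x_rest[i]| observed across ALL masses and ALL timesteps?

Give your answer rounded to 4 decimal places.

Answer: 2.1231

Derivation:
Step 0: x=[7.0000 10.0000 19.0000 25.0000] v=[0.0000 0.0000 0.0000 0.0000]
Step 1: x=[6.7600 10.4800 18.8800 25.0000] v=[-1.2000 2.4000 -0.6000 0.0000]
Step 2: x=[6.3376 11.3344 18.6688 24.9904] v=[-2.1120 4.2720 -1.0560 -0.0480]
Step 3: x=[5.8349 12.3758 18.4171 24.9551] v=[-2.5133 5.2070 -1.2586 -0.1766]
Step 4: x=[5.3755 13.3772 18.1852 24.8767] v=[-2.2969 5.0072 -1.1593 -0.3918]
Step 5: x=[5.0763 14.1231 18.0287 24.7430] v=[-1.4962 3.7297 -0.7826 -0.6684]
Max displacement = 2.1231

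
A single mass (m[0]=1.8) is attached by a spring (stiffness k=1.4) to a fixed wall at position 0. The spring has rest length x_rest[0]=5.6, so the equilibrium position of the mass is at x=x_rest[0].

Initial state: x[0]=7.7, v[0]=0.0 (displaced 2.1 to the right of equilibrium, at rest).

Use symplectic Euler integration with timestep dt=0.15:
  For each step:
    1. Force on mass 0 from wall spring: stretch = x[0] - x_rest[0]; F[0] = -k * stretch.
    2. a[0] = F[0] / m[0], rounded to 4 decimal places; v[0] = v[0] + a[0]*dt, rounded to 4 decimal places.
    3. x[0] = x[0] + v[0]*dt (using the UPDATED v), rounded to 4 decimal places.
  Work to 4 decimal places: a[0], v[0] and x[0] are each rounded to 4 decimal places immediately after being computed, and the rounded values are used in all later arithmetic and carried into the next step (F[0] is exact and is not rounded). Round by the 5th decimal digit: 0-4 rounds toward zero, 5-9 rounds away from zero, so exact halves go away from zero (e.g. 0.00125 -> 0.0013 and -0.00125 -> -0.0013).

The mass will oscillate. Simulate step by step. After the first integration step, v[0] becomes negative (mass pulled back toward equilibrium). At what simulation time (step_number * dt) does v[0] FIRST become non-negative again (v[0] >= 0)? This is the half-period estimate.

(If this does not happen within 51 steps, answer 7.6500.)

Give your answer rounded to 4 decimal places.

Answer: 3.6000

Derivation:
Step 0: x=[7.7000] v=[0.0000]
Step 1: x=[7.6633] v=[-0.2450]
Step 2: x=[7.5904] v=[-0.4857]
Step 3: x=[7.4827] v=[-0.7179]
Step 4: x=[7.3421] v=[-0.9375]
Step 5: x=[7.1710] v=[-1.1408]
Step 6: x=[6.9724] v=[-1.3241]
Step 7: x=[6.7498] v=[-1.4842]
Step 8: x=[6.5071] v=[-1.6183]
Step 9: x=[6.2485] v=[-1.7241]
Step 10: x=[5.9785] v=[-1.7998]
Step 11: x=[5.7019] v=[-1.8440]
Step 12: x=[5.4235] v=[-1.8559]
Step 13: x=[5.1482] v=[-1.8353]
Step 14: x=[4.8808] v=[-1.7826]
Step 15: x=[4.6260] v=[-1.6987]
Step 16: x=[4.3882] v=[-1.5851]
Step 17: x=[4.1716] v=[-1.4437]
Step 18: x=[3.9800] v=[-1.2771]
Step 19: x=[3.8168] v=[-1.0881]
Step 20: x=[3.6848] v=[-0.8801]
Step 21: x=[3.5863] v=[-0.6567]
Step 22: x=[3.5230] v=[-0.4218]
Step 23: x=[3.4961] v=[-0.1795]
Step 24: x=[3.5060] v=[0.0660]
First v>=0 after going negative at step 24, time=3.6000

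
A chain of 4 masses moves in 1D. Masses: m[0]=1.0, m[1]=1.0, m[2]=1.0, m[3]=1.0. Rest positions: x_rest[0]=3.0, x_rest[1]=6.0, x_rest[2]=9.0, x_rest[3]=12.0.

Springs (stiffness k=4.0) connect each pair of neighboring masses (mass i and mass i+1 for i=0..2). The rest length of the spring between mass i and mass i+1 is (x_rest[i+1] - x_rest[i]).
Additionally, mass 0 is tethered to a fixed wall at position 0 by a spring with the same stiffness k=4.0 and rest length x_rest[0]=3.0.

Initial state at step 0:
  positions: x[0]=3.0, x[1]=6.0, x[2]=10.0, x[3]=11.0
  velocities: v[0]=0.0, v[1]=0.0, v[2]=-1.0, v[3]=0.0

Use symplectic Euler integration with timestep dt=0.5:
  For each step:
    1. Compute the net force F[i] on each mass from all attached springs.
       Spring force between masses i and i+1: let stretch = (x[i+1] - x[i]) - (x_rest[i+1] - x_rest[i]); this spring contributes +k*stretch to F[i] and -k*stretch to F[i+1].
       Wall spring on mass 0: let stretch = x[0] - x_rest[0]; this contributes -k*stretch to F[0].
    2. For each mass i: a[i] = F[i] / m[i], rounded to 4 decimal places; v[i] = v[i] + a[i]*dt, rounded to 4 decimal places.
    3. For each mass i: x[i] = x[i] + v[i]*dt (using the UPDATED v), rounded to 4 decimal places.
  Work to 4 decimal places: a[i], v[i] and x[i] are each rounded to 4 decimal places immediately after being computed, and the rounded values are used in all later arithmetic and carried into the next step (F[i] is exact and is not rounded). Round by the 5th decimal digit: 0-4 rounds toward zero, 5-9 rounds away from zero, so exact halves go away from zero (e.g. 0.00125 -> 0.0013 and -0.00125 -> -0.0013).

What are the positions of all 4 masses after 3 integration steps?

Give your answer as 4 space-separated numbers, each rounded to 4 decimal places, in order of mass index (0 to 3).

Step 0: x=[3.0000 6.0000 10.0000 11.0000] v=[0.0000 0.0000 -1.0000 0.0000]
Step 1: x=[3.0000 7.0000 6.5000 13.0000] v=[0.0000 2.0000 -7.0000 4.0000]
Step 2: x=[4.0000 3.5000 10.0000 11.5000] v=[2.0000 -7.0000 7.0000 -3.0000]
Step 3: x=[0.5000 7.0000 8.5000 11.5000] v=[-7.0000 7.0000 -3.0000 0.0000]

Answer: 0.5000 7.0000 8.5000 11.5000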